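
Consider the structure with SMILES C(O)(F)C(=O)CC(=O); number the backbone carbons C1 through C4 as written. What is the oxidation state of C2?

+2

C2 has one bond to C (0), one bond to C (0), a double bond to O (2×+1 = +2).
Oxidation state = 0 + 0 + 2 = +2.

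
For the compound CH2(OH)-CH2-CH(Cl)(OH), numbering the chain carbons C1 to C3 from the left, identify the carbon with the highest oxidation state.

C3

Tallying each carbon's bonds:
C1: 1C, 2H, 1O → 0 − 2 + 1 = -1
C2: 2C, 2H → 0 − 2 = -2
C3: 1C, 1H, 1O, 1Cl → 0 − 1 + 1 + 1 = +1
The most oxidised carbon is C3 at +1.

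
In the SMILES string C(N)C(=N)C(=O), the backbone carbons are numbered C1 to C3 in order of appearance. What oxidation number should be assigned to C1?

-1

Assign +1 per bond to O/N/halogen, −1 per bond to H or an electropositive element, and 0 per bond to carbon.
C1 has one bond to C (0), one bond to N (+1), one bond to H (-1), one bond to H (-1).
Oxidation state = 0 + 1 − 1 − 1 = -1.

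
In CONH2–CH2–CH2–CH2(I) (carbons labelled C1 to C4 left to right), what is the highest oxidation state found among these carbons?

Tallying each carbon's bonds:
C1: 1C, 2O, 1N → 0 + 2 + 1 = +3
C2: 2C, 2H → 0 − 2 = -2
C3: 2C, 2H → 0 − 2 = -2
C4: 1C, 2H, 1I → 0 − 2 + 1 = -1
The highest value is +3.

+3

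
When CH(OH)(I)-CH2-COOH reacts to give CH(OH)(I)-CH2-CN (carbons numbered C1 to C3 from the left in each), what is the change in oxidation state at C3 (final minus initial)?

0

Before: C3 has 1 bond to C, 3 bonds to O → oxidation state +3.
After: C3 has 1 bond to C, 3 bonds to N → oxidation state +3.
Δ = +3 − (+3) = 0, so no net redox change at C3.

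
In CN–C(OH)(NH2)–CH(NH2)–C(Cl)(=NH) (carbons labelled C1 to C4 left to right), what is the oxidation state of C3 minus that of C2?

-2

C3: 2C, 1H, 1N → 0 − 1 + 1 = 0
C2: 2C, 1O, 1N → 0 + 1 + 1 = +2
Difference: 0 − (+2) = -2.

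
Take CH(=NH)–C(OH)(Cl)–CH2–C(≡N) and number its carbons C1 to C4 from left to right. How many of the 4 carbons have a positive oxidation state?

3

Tallying each carbon's bonds:
C1: 1C, 1H, 2N → 0 − 1 + 2 = +1
C2: 2C, 1O, 1Cl → 0 + 1 + 1 = +2
C3: 2C, 2H → 0 − 2 = -2
C4: 1C, 3N → 0 + 3 = +3
3 carbons (C1, C2, C4) meet the condition.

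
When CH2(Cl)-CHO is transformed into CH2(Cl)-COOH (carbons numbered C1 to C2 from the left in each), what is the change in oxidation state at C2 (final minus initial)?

+2

Before: C2 has 1 bond to C, 1 bond to H, 2 bonds to O → oxidation state +1.
After: C2 has 1 bond to C, 3 bonds to O → oxidation state +3.
Δ = +3 − (+1) = +2, so this is an oxidation at C2.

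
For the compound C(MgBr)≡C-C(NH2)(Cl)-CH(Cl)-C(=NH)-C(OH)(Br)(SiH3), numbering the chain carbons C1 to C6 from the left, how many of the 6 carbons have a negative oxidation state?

1

Bonds to more-electronegative neighbours contribute +1 each, bonds to H or metals contribute −1 each, and C–C bonds contribute 0. Tallying each carbon:
C1: 3C, 1Mg → 0 − 1 = -1
C2: 4C → 0 = 0
C3: 2C, 1N, 1Cl → 0 + 1 + 1 = +2
C4: 2C, 1H, 1Cl → 0 − 1 + 1 = 0
C5: 2C, 2N → 0 + 2 = +2
C6: 1C, 1O, 1Br, 1Si → 0 + 1 + 1 − 1 = +1
1 carbon (C1) meets the condition.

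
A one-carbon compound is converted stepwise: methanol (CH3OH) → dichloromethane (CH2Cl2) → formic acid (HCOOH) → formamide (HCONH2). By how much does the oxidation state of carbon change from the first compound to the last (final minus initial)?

+4

Carbon oxidation states along the series — methanol: -2, dichloromethane: 0, formic acid: +2, formamide: +2.
Net change = +2 − (-2) = +4.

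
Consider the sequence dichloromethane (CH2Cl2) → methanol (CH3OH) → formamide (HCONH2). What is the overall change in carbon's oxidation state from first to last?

Carbon oxidation states along the series — dichloromethane: 0, methanol: -2, formamide: +2.
Net change = +2 − (0) = +2.

+2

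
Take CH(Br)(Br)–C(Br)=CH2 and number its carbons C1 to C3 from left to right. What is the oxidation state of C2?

Each bond to a more electronegative atom (O, N, halogen) counts +1, each bond to a less electronegative atom (H, metal, B, Si) counts −1, and each C–C bond counts 0.
C2 has one bond to C (0), a double bond to C (2×0 = 0), one bond to Br (+1).
Oxidation state = 0 + 0 + 1 = +1.

+1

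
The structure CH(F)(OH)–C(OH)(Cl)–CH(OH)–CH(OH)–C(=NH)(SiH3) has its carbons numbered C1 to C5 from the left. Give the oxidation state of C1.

C1 has one bond to C (0), one bond to F (+1), one bond to O (+1), one bond to H (-1).
Oxidation state = 0 + 1 + 1 − 1 = +1.

+1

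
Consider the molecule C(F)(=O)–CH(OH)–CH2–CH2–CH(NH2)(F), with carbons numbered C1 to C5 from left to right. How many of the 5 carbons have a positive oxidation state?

2

Assign +1 per bond to O/N/halogen, −1 per bond to H or an electropositive element, and 0 per bond to carbon. Tallying each carbon:
C1: 1C, 2O, 1F → 0 + 2 + 1 = +3
C2: 2C, 1H, 1O → 0 − 1 + 1 = 0
C3: 2C, 2H → 0 − 2 = -2
C4: 2C, 2H → 0 − 2 = -2
C5: 1C, 1H, 1N, 1F → 0 − 1 + 1 + 1 = +1
2 carbons (C1, C5) meet the condition.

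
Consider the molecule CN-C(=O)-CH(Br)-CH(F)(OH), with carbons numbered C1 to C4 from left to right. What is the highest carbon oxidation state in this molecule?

Bonds to more-electronegative neighbours contribute +1 each, bonds to H or metals contribute −1 each, and C–C bonds contribute 0. Tallying each carbon:
C1: 1C, 3N → 0 + 3 = +3
C2: 2C, 2O → 0 + 2 = +2
C3: 2C, 1H, 1Br → 0 − 1 + 1 = 0
C4: 1C, 1H, 1O, 1F → 0 − 1 + 1 + 1 = +1
The highest value is +3.

+3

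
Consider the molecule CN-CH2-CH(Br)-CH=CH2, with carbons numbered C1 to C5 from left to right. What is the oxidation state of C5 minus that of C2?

0

C5: 2C, 2H → 0 − 2 = -2
C2: 2C, 2H → 0 − 2 = -2
Difference: -2 − (-2) = 0.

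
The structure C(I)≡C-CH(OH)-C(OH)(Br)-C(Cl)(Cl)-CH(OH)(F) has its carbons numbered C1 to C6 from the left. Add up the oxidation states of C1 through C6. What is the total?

+6

Count +1 for every bond to an atom more electronegative than carbon and −1 for every bond to one less electronegative; C–C bonds are 0. Tallying each carbon:
C1: 3C, 1I → 0 + 1 = +1
C2: 4C → 0 = 0
C3: 2C, 1H, 1O → 0 − 1 + 1 = 0
C4: 2C, 1O, 1Br → 0 + 1 + 1 = +2
C5: 2C, 2Cl → 0 + 2 = +2
C6: 1C, 1H, 1O, 1F → 0 − 1 + 1 + 1 = +1
Sum = +1 + 0 + 0 + 2 + 2 + 1 = +6.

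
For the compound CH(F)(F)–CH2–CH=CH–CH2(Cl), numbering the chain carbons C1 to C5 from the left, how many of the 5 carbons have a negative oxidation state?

4

Tallying each carbon's bonds:
C1: 1C, 1H, 2F → 0 − 1 + 2 = +1
C2: 2C, 2H → 0 − 2 = -2
C3: 3C, 1H → 0 − 1 = -1
C4: 3C, 1H → 0 − 1 = -1
C5: 1C, 2H, 1Cl → 0 − 2 + 1 = -1
4 carbons (C2, C3, C4, C5) meet the condition.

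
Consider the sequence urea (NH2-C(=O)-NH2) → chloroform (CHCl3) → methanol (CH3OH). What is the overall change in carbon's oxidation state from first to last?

-6

Carbon oxidation states along the series — urea: +4, chloroform: +2, methanol: -2.
Net change = -2 − (+4) = -6.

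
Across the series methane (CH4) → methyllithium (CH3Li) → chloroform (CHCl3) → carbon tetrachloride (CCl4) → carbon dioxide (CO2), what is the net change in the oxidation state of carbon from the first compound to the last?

Carbon oxidation states along the series — methane: -4, methyllithium: -4, chloroform: +2, carbon tetrachloride: +4, carbon dioxide: +4.
Net change = +4 − (-4) = +8.

+8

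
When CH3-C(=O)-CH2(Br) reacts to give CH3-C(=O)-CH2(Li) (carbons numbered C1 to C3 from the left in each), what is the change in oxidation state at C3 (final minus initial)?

-2

Before: C3 has 1 bond to C, 2 bonds to H, 1 bond to Br → oxidation state -1.
After: C3 has 1 bond to C, 2 bonds to H, 1 bond to Li → oxidation state -3.
Δ = -3 − (-1) = -2, so this is a reduction at C3.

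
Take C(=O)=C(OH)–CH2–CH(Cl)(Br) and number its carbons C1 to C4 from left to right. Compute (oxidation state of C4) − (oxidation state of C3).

C4: 1C, 1H, 1Cl, 1Br → 0 − 1 + 1 + 1 = +1
C3: 2C, 2H → 0 − 2 = -2
Difference: +1 − (-2) = +3.

+3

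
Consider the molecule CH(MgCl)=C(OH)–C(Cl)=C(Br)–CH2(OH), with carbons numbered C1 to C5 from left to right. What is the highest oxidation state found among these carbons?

+1

Assign +1 per bond to O/N/halogen, −1 per bond to H or an electropositive element, and 0 per bond to carbon. Tallying each carbon:
C1: 2C, 1H, 1Mg → 0 − 1 − 1 = -2
C2: 3C, 1O → 0 + 1 = +1
C3: 3C, 1Cl → 0 + 1 = +1
C4: 3C, 1Br → 0 + 1 = +1
C5: 1C, 2H, 1O → 0 − 2 + 1 = -1
The highest value is +1.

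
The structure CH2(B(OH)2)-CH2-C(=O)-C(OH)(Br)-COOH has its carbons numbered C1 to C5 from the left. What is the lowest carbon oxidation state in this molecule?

Tallying each carbon's bonds:
C1: 1C, 2H, 1B → 0 − 2 − 1 = -3
C2: 2C, 2H → 0 − 2 = -2
C3: 2C, 2O → 0 + 2 = +2
C4: 2C, 1O, 1Br → 0 + 1 + 1 = +2
C5: 1C, 3O → 0 + 3 = +3
The lowest value is -3.

-3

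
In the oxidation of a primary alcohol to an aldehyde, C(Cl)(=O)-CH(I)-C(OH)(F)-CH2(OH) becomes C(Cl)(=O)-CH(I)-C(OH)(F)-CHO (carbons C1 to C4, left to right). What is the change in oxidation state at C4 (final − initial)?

Before: C4 has 1 bond to C, 2 bonds to H, 1 bond to O → oxidation state -1.
After: C4 has 1 bond to C, 1 bond to H, 2 bonds to O → oxidation state +1.
Δ = +1 − (-1) = +2, so this is an oxidation at C4.

+2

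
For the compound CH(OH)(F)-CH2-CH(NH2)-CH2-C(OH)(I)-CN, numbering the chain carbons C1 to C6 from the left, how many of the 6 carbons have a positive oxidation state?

Each bond to a more electronegative atom (O, N, halogen) counts +1, each bond to a less electronegative atom (H, metal, B, Si) counts −1, and each C–C bond counts 0. Tallying each carbon:
C1: 1C, 1H, 1O, 1F → 0 − 1 + 1 + 1 = +1
C2: 2C, 2H → 0 − 2 = -2
C3: 2C, 1H, 1N → 0 − 1 + 1 = 0
C4: 2C, 2H → 0 − 2 = -2
C5: 2C, 1O, 1I → 0 + 1 + 1 = +2
C6: 1C, 3N → 0 + 3 = +3
3 carbons (C1, C5, C6) meet the condition.

3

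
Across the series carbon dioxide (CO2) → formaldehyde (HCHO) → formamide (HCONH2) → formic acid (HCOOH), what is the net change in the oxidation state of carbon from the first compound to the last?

Carbon oxidation states along the series — carbon dioxide: +4, formaldehyde: 0, formamide: +2, formic acid: +2.
Net change = +2 − (+4) = -2.

-2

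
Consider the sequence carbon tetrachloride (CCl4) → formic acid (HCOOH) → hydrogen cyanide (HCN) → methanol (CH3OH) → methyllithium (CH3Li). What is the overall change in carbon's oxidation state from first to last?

Carbon oxidation states along the series — carbon tetrachloride: +4, formic acid: +2, hydrogen cyanide: +2, methanol: -2, methyllithium: -4.
Net change = -4 − (+4) = -8.

-8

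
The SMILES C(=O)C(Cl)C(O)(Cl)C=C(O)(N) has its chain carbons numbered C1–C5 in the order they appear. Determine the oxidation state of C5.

Bonds to more-electronegative neighbours contribute +1 each, bonds to H or metals contribute −1 each, and C–C bonds contribute 0.
C5 has a double bond to C (2×0 = 0), one bond to O (+1), one bond to N (+1).
Oxidation state = 0 + 1 + 1 = +2.

+2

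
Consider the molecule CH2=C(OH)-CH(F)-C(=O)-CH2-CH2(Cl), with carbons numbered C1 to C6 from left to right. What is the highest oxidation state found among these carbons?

Assign +1 per bond to O/N/halogen, −1 per bond to H or an electropositive element, and 0 per bond to carbon. Tallying each carbon:
C1: 2C, 2H → 0 − 2 = -2
C2: 3C, 1O → 0 + 1 = +1
C3: 2C, 1H, 1F → 0 − 1 + 1 = 0
C4: 2C, 2O → 0 + 2 = +2
C5: 2C, 2H → 0 − 2 = -2
C6: 1C, 2H, 1Cl → 0 − 2 + 1 = -1
The highest value is +2.

+2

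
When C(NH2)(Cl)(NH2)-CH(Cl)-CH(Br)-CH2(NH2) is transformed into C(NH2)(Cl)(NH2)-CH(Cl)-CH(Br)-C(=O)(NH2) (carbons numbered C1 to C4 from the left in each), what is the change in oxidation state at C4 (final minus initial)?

+4

Before: C4 has 1 bond to C, 2 bonds to H, 1 bond to N → oxidation state -1.
After: C4 has 1 bond to C, 2 bonds to O, 1 bond to N → oxidation state +3.
Δ = +3 − (-1) = +4, so this is an oxidation at C4.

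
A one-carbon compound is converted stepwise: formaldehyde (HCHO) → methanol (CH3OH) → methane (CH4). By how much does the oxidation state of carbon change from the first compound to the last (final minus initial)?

-4

Carbon oxidation states along the series — formaldehyde: 0, methanol: -2, methane: -4.
Net change = -4 − (0) = -4.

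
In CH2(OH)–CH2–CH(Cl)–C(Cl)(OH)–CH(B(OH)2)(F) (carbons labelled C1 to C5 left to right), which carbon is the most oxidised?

Tallying each carbon's bonds:
C1: 1C, 2H, 1O → 0 − 2 + 1 = -1
C2: 2C, 2H → 0 − 2 = -2
C3: 2C, 1H, 1Cl → 0 − 1 + 1 = 0
C4: 2C, 1O, 1Cl → 0 + 1 + 1 = +2
C5: 1C, 1H, 1F, 1B → 0 − 1 + 1 − 1 = -1
The most oxidised carbon is C4 at +2.

C4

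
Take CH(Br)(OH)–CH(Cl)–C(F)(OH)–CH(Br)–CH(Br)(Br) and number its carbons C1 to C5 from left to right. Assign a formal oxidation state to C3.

C3 has one bond to C (0), one bond to C (0), one bond to F (+1), one bond to O (+1).
Oxidation state = 0 + 0 + 1 + 1 = +2.

+2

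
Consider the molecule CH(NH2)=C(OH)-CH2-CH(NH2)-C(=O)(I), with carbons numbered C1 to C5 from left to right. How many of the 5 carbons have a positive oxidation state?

Tallying each carbon's bonds:
C1: 2C, 1H, 1N → 0 − 1 + 1 = 0
C2: 3C, 1O → 0 + 1 = +1
C3: 2C, 2H → 0 − 2 = -2
C4: 2C, 1H, 1N → 0 − 1 + 1 = 0
C5: 1C, 2O, 1I → 0 + 2 + 1 = +3
2 carbons (C2, C5) meet the condition.

2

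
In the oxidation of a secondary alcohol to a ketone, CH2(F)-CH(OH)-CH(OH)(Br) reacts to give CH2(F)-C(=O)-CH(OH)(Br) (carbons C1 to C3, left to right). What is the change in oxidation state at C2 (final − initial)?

+2

Before: C2 has 2 bonds to C, 1 bond to H, 1 bond to O → oxidation state 0.
After: C2 has 2 bonds to C, 2 bonds to O → oxidation state +2.
Δ = +2 − (0) = +2, so this is an oxidation at C2.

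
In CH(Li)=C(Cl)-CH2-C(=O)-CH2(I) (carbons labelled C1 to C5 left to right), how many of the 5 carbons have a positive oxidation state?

2

Tallying each carbon's bonds:
C1: 2C, 1H, 1Li → 0 − 1 − 1 = -2
C2: 3C, 1Cl → 0 + 1 = +1
C3: 2C, 2H → 0 − 2 = -2
C4: 2C, 2O → 0 + 2 = +2
C5: 1C, 2H, 1I → 0 − 2 + 1 = -1
2 carbons (C2, C4) meet the condition.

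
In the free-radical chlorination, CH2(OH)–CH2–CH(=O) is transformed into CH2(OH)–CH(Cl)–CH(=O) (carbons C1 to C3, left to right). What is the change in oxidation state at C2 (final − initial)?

+2

Before: C2 has 2 bonds to C, 2 bonds to H → oxidation state -2.
After: C2 has 2 bonds to C, 1 bond to H, 1 bond to Cl → oxidation state 0.
Δ = 0 − (-2) = +2, so this is an oxidation at C2.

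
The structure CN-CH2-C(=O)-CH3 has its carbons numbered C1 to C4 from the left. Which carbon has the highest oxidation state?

Bonds to more-electronegative neighbours contribute +1 each, bonds to H or metals contribute −1 each, and C–C bonds contribute 0. Tallying each carbon:
C1: 1C, 3N → 0 + 3 = +3
C2: 2C, 2H → 0 − 2 = -2
C3: 2C, 2O → 0 + 2 = +2
C4: 1C, 3H → 0 − 3 = -3
The most oxidised carbon is C1 at +3.

C1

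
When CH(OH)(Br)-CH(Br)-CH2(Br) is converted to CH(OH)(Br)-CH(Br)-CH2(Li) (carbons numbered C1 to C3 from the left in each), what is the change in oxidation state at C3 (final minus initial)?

-2

Before: C3 has 1 bond to C, 2 bonds to H, 1 bond to Br → oxidation state -1.
After: C3 has 1 bond to C, 2 bonds to H, 1 bond to Li → oxidation state -3.
Δ = -3 − (-1) = -2, so this is a reduction at C3.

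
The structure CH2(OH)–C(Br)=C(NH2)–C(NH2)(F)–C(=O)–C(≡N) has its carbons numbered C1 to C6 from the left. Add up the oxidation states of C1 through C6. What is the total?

+8

Tallying each carbon's bonds:
C1: 1C, 2H, 1O → 0 − 2 + 1 = -1
C2: 3C, 1Br → 0 + 1 = +1
C3: 3C, 1N → 0 + 1 = +1
C4: 2C, 1N, 1F → 0 + 1 + 1 = +2
C5: 2C, 2O → 0 + 2 = +2
C6: 1C, 3N → 0 + 3 = +3
Sum = -1 + 1 + 1 + 2 + 2 + 3 = +8.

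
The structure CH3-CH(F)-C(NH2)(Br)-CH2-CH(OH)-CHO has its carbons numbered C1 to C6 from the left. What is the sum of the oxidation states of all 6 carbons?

-2

Count +1 for every bond to an atom more electronegative than carbon and −1 for every bond to one less electronegative; C–C bonds are 0. Tallying each carbon:
C1: 1C, 3H → 0 − 3 = -3
C2: 2C, 1H, 1F → 0 − 1 + 1 = 0
C3: 2C, 1N, 1Br → 0 + 1 + 1 = +2
C4: 2C, 2H → 0 − 2 = -2
C5: 2C, 1H, 1O → 0 − 1 + 1 = 0
C6: 1C, 1H, 2O → 0 − 1 + 2 = +1
Sum = -3 + 0 + 2 − 2 + 0 + 1 = -2.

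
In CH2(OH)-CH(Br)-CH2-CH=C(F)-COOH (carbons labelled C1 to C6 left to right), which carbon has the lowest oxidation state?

Bonds to more-electronegative neighbours contribute +1 each, bonds to H or metals contribute −1 each, and C–C bonds contribute 0. Tallying each carbon:
C1: 1C, 2H, 1O → 0 − 2 + 1 = -1
C2: 2C, 1H, 1Br → 0 − 1 + 1 = 0
C3: 2C, 2H → 0 − 2 = -2
C4: 3C, 1H → 0 − 1 = -1
C5: 3C, 1F → 0 + 1 = +1
C6: 1C, 3O → 0 + 3 = +3
The most reduced carbon is C3 at -2.

C3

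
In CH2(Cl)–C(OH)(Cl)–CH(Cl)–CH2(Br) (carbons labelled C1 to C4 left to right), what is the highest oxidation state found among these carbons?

+2

Count +1 for every bond to an atom more electronegative than carbon and −1 for every bond to one less electronegative; C–C bonds are 0. Tallying each carbon:
C1: 1C, 2H, 1Cl → 0 − 2 + 1 = -1
C2: 2C, 1O, 1Cl → 0 + 1 + 1 = +2
C3: 2C, 1H, 1Cl → 0 − 1 + 1 = 0
C4: 1C, 2H, 1Br → 0 − 2 + 1 = -1
The highest value is +2.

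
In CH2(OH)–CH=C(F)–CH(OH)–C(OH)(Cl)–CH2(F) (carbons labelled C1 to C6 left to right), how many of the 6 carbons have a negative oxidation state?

Count +1 for every bond to an atom more electronegative than carbon and −1 for every bond to one less electronegative; C–C bonds are 0. Tallying each carbon:
C1: 1C, 2H, 1O → 0 − 2 + 1 = -1
C2: 3C, 1H → 0 − 1 = -1
C3: 3C, 1F → 0 + 1 = +1
C4: 2C, 1H, 1O → 0 − 1 + 1 = 0
C5: 2C, 1O, 1Cl → 0 + 1 + 1 = +2
C6: 1C, 2H, 1F → 0 − 2 + 1 = -1
3 carbons (C1, C2, C6) meet the condition.

3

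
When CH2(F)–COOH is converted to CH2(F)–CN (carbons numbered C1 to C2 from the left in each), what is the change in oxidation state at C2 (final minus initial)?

0

Before: C2 has 1 bond to C, 3 bonds to O → oxidation state +3.
After: C2 has 1 bond to C, 3 bonds to N → oxidation state +3.
Δ = +3 − (+3) = 0, so no net redox change at C2.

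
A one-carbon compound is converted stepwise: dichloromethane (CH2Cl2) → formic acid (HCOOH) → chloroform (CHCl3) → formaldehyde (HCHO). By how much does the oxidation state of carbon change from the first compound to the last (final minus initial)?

Carbon oxidation states along the series — dichloromethane: 0, formic acid: +2, chloroform: +2, formaldehyde: 0.
Net change = 0 − (0) = 0.

0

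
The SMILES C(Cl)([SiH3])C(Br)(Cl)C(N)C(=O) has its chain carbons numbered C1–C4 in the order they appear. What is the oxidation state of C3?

0

Count +1 for every bond to an atom more electronegative than carbon and −1 for every bond to one less electronegative; C–C bonds are 0.
C3 has one bond to C (0), one bond to C (0), one bond to N (+1), one bond to H (-1).
Oxidation state = 0 + 0 + 1 − 1 = 0.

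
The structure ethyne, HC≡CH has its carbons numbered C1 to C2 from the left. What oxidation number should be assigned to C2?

-1

Count +1 for every bond to an atom more electronegative than carbon and −1 for every bond to one less electronegative; C–C bonds are 0.
C2 has one bond to H (-1), a triple bond to C (3×0 = 0).
Oxidation state = -1 + 0 = -1.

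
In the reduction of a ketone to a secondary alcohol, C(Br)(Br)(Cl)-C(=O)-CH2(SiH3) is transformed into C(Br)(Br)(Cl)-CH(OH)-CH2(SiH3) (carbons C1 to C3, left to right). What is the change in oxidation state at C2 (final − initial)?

-2

Before: C2 has 2 bonds to C, 2 bonds to O → oxidation state +2.
After: C2 has 2 bonds to C, 1 bond to H, 1 bond to O → oxidation state 0.
Δ = 0 − (+2) = -2, so this is a reduction at C2.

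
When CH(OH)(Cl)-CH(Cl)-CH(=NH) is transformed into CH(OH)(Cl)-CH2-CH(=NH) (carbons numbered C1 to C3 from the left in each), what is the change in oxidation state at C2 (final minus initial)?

-2

Before: C2 has 2 bonds to C, 1 bond to H, 1 bond to Cl → oxidation state 0.
After: C2 has 2 bonds to C, 2 bonds to H → oxidation state -2.
Δ = -2 − (0) = -2, so this is a reduction at C2.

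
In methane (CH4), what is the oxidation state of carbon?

-4

Each bond to a more electronegative atom (O, N, halogen) counts +1, each bond to a less electronegative atom (H, metal, B, Si) counts −1, and each C–C bond counts 0.
The carbon has one bond to H (-1), one bond to H (-1), one bond to H (-1), one bond to H (-1).
Oxidation state = -1 − 1 − 1 − 1 = -4.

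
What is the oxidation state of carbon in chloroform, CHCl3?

The carbon has one bond to H (-1), one bond to Cl (+1), one bond to Cl (+1), one bond to Cl (+1).
Oxidation state = -1 + 1 + 1 + 1 = +2.

+2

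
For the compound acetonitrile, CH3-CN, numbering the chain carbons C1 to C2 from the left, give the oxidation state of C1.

C1 has one bond to H (-1), one bond to H (-1), one bond to H (-1), one bond to C (0).
Oxidation state = -1 − 1 − 1 + 0 = -3.

-3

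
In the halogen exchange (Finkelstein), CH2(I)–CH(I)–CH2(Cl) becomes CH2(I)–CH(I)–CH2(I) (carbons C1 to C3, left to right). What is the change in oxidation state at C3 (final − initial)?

Before: C3 has 1 bond to C, 2 bonds to H, 1 bond to Cl → oxidation state -1.
After: C3 has 1 bond to C, 2 bonds to H, 1 bond to I → oxidation state -1.
Δ = -1 − (-1) = 0, so no net redox change at C3.

0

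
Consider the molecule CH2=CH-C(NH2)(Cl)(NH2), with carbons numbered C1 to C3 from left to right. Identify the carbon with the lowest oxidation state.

C1

Bonds to more-electronegative neighbours contribute +1 each, bonds to H or metals contribute −1 each, and C–C bonds contribute 0. Tallying each carbon:
C1: 2C, 2H → 0 − 2 = -2
C2: 3C, 1H → 0 − 1 = -1
C3: 1C, 2N, 1Cl → 0 + 2 + 1 = +3
The most reduced carbon is C1 at -2.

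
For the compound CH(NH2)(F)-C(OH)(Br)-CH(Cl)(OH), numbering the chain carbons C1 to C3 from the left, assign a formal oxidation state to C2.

+2

Each bond to a more electronegative atom (O, N, halogen) counts +1, each bond to a less electronegative atom (H, metal, B, Si) counts −1, and each C–C bond counts 0.
C2 has one bond to C (0), one bond to C (0), one bond to O (+1), one bond to Br (+1).
Oxidation state = 0 + 0 + 1 + 1 = +2.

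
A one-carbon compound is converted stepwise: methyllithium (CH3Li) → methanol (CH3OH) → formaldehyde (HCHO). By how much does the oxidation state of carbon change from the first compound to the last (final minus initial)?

+4

Carbon oxidation states along the series — methyllithium: -4, methanol: -2, formaldehyde: 0.
Net change = 0 − (-4) = +4.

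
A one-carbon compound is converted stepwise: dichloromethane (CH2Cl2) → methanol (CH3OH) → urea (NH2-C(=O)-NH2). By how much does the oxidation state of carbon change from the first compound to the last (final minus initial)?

Carbon oxidation states along the series — dichloromethane: 0, methanol: -2, urea: +4.
Net change = +4 − (0) = +4.

+4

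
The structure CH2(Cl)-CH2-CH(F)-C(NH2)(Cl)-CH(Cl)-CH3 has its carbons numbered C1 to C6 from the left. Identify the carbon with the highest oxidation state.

Count +1 for every bond to an atom more electronegative than carbon and −1 for every bond to one less electronegative; C–C bonds are 0. Tallying each carbon:
C1: 1C, 2H, 1Cl → 0 − 2 + 1 = -1
C2: 2C, 2H → 0 − 2 = -2
C3: 2C, 1H, 1F → 0 − 1 + 1 = 0
C4: 2C, 1N, 1Cl → 0 + 1 + 1 = +2
C5: 2C, 1H, 1Cl → 0 − 1 + 1 = 0
C6: 1C, 3H → 0 − 3 = -3
The most oxidised carbon is C4 at +2.

C4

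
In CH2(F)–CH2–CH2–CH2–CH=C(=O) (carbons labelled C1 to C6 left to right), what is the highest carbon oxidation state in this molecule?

Tallying each carbon's bonds:
C1: 1C, 2H, 1F → 0 − 2 + 1 = -1
C2: 2C, 2H → 0 − 2 = -2
C3: 2C, 2H → 0 − 2 = -2
C4: 2C, 2H → 0 − 2 = -2
C5: 3C, 1H → 0 − 1 = -1
C6: 2C, 2O → 0 + 2 = +2
The highest value is +2.

+2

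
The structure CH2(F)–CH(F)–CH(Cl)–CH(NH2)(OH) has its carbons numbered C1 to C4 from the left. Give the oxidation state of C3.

Assign +1 per bond to O/N/halogen, −1 per bond to H or an electropositive element, and 0 per bond to carbon.
C3 has one bond to C (0), one bond to C (0), one bond to Cl (+1), one bond to H (-1).
Oxidation state = 0 + 0 + 1 − 1 = 0.

0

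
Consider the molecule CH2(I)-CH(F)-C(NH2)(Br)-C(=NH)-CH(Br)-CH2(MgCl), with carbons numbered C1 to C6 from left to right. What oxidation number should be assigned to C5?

Assign +1 per bond to O/N/halogen, −1 per bond to H or an electropositive element, and 0 per bond to carbon.
C5 has one bond to C (0), one bond to C (0), one bond to H (-1), one bond to Br (+1).
Oxidation state = 0 + 0 − 1 + 1 = 0.

0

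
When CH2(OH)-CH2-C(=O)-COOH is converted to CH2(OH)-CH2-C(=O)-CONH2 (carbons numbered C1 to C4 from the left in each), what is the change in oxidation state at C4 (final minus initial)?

0

Before: C4 has 1 bond to C, 3 bonds to O → oxidation state +3.
After: C4 has 1 bond to C, 2 bonds to O, 1 bond to N → oxidation state +3.
Δ = +3 − (+3) = 0, so no net redox change at C4.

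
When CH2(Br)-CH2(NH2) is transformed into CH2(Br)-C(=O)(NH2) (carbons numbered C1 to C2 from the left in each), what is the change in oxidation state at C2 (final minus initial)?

+4

Before: C2 has 1 bond to C, 2 bonds to H, 1 bond to N → oxidation state -1.
After: C2 has 1 bond to C, 2 bonds to O, 1 bond to N → oxidation state +3.
Δ = +3 − (-1) = +4, so this is an oxidation at C2.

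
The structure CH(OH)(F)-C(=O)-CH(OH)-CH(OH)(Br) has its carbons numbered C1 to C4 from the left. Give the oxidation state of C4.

+1

C4 has one bond to C (0), one bond to O (+1), one bond to Br (+1), one bond to H (-1).
Oxidation state = 0 + 1 + 1 − 1 = +1.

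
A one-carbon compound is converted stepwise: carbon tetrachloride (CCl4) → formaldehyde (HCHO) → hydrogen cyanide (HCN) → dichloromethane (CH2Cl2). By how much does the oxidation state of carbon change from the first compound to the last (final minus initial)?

Carbon oxidation states along the series — carbon tetrachloride: +4, formaldehyde: 0, hydrogen cyanide: +2, dichloromethane: 0.
Net change = 0 − (+4) = -4.

-4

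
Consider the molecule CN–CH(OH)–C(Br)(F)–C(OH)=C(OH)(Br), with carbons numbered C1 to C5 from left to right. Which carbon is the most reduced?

C2

Count +1 for every bond to an atom more electronegative than carbon and −1 for every bond to one less electronegative; C–C bonds are 0. Tallying each carbon:
C1: 1C, 3N → 0 + 3 = +3
C2: 2C, 1H, 1O → 0 − 1 + 1 = 0
C3: 2C, 1F, 1Br → 0 + 1 + 1 = +2
C4: 3C, 1O → 0 + 1 = +1
C5: 2C, 1O, 1Br → 0 + 1 + 1 = +2
The most reduced carbon is C2 at 0.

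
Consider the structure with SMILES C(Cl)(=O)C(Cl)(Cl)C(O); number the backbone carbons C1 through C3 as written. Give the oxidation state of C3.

Bonds to more-electronegative neighbours contribute +1 each, bonds to H or metals contribute −1 each, and C–C bonds contribute 0.
C3 has one bond to C (0), one bond to H (-1), one bond to H (-1), one bond to O (+1).
Oxidation state = 0 − 1 − 1 + 1 = -1.

-1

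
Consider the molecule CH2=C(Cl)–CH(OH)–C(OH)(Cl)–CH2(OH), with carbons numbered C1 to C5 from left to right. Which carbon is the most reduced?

Tallying each carbon's bonds:
C1: 2C, 2H → 0 − 2 = -2
C2: 3C, 1Cl → 0 + 1 = +1
C3: 2C, 1H, 1O → 0 − 1 + 1 = 0
C4: 2C, 1O, 1Cl → 0 + 1 + 1 = +2
C5: 1C, 2H, 1O → 0 − 2 + 1 = -1
The most reduced carbon is C1 at -2.

C1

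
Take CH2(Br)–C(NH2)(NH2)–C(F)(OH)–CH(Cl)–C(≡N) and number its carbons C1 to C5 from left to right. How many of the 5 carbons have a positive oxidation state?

Tallying each carbon's bonds:
C1: 1C, 2H, 1Br → 0 − 2 + 1 = -1
C2: 2C, 2N → 0 + 2 = +2
C3: 2C, 1O, 1F → 0 + 1 + 1 = +2
C4: 2C, 1H, 1Cl → 0 − 1 + 1 = 0
C5: 1C, 3N → 0 + 3 = +3
3 carbons (C2, C3, C5) meet the condition.

3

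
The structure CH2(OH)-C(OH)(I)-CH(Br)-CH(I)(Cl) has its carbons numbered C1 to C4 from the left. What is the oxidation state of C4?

C4 has one bond to C (0), one bond to H (-1), one bond to I (+1), one bond to Cl (+1).
Oxidation state = 0 − 1 + 1 + 1 = +1.

+1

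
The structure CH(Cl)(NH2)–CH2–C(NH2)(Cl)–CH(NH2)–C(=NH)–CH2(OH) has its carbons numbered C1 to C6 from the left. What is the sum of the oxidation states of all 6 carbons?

+2

Assign +1 per bond to O/N/halogen, −1 per bond to H or an electropositive element, and 0 per bond to carbon. Tallying each carbon:
C1: 1C, 1H, 1N, 1Cl → 0 − 1 + 1 + 1 = +1
C2: 2C, 2H → 0 − 2 = -2
C3: 2C, 1N, 1Cl → 0 + 1 + 1 = +2
C4: 2C, 1H, 1N → 0 − 1 + 1 = 0
C5: 2C, 2N → 0 + 2 = +2
C6: 1C, 2H, 1O → 0 − 2 + 1 = -1
Sum = +1 − 2 + 2 + 0 + 2 − 1 = +2.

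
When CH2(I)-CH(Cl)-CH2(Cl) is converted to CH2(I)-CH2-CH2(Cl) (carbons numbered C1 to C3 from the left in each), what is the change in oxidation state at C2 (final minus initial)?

-2

Before: C2 has 2 bonds to C, 1 bond to H, 1 bond to Cl → oxidation state 0.
After: C2 has 2 bonds to C, 2 bonds to H → oxidation state -2.
Δ = -2 − (0) = -2, so this is a reduction at C2.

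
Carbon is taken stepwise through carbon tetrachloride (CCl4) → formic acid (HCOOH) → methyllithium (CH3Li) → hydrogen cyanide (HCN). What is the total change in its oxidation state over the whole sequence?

-2

Carbon oxidation states along the series — carbon tetrachloride: +4, formic acid: +2, methyllithium: -4, hydrogen cyanide: +2.
Net change = +2 − (+4) = -2.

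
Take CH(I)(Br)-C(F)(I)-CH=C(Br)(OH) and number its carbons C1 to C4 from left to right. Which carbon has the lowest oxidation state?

Count +1 for every bond to an atom more electronegative than carbon and −1 for every bond to one less electronegative; C–C bonds are 0. Tallying each carbon:
C1: 1C, 1H, 1Br, 1I → 0 − 1 + 1 + 1 = +1
C2: 2C, 1F, 1I → 0 + 1 + 1 = +2
C3: 3C, 1H → 0 − 1 = -1
C4: 2C, 1O, 1Br → 0 + 1 + 1 = +2
The most reduced carbon is C3 at -1.

C3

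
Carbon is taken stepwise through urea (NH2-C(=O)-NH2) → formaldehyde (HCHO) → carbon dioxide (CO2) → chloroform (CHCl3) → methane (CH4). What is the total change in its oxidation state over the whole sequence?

-8

Carbon oxidation states along the series — urea: +4, formaldehyde: 0, carbon dioxide: +4, chloroform: +2, methane: -4.
Net change = -4 − (+4) = -8.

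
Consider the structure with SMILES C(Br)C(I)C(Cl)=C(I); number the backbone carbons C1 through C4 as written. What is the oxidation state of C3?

+1

C3 has one bond to C (0), a double bond to C (2×0 = 0), one bond to Cl (+1).
Oxidation state = 0 + 0 + 1 = +1.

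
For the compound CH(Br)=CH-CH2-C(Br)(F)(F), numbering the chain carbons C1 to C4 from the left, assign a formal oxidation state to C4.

+3

C4 has one bond to C (0), one bond to Br (+1), one bond to F (+1), one bond to F (+1).
Oxidation state = 0 + 1 + 1 + 1 = +3.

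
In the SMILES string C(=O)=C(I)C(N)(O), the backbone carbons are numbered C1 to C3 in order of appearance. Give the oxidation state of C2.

+1

C2 has a double bond to C (2×0 = 0), one bond to C (0), one bond to I (+1).
Oxidation state = 0 + 0 + 1 = +1.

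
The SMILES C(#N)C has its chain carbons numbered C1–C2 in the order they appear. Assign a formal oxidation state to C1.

C1 has one bond to C (0), a triple bond to N (3×+1 = +3).
Oxidation state = 0 + 3 = +3.

+3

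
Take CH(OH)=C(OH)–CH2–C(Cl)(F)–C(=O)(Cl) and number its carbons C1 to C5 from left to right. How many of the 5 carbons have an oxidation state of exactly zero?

1

Count +1 for every bond to an atom more electronegative than carbon and −1 for every bond to one less electronegative; C–C bonds are 0. Tallying each carbon:
C1: 2C, 1H, 1O → 0 − 1 + 1 = 0
C2: 3C, 1O → 0 + 1 = +1
C3: 2C, 2H → 0 − 2 = -2
C4: 2C, 1F, 1Cl → 0 + 1 + 1 = +2
C5: 1C, 2O, 1Cl → 0 + 2 + 1 = +3
1 carbon (C1) meets the condition.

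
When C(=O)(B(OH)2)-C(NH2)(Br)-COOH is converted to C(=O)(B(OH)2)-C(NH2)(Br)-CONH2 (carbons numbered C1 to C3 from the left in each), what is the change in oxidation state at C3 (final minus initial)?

Before: C3 has 1 bond to C, 3 bonds to O → oxidation state +3.
After: C3 has 1 bond to C, 2 bonds to O, 1 bond to N → oxidation state +3.
Δ = +3 − (+3) = 0, so no net redox change at C3.

0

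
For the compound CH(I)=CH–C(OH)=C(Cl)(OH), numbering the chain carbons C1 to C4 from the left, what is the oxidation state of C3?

Assign +1 per bond to O/N/halogen, −1 per bond to H or an electropositive element, and 0 per bond to carbon.
C3 has one bond to C (0), a double bond to C (2×0 = 0), one bond to O (+1).
Oxidation state = 0 + 0 + 1 = +1.

+1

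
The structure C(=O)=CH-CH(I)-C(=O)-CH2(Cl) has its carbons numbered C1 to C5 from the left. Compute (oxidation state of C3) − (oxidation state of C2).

C3: 2C, 1H, 1I → 0 − 1 + 1 = 0
C2: 3C, 1H → 0 − 1 = -1
Difference: 0 − (-1) = +1.

+1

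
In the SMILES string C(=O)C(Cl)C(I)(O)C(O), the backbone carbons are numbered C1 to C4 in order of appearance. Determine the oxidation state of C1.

+1

Assign +1 per bond to O/N/halogen, −1 per bond to H or an electropositive element, and 0 per bond to carbon.
C1 has one bond to C (0), a double bond to O (2×+1 = +2), one bond to H (-1).
Oxidation state = 0 + 2 − 1 = +1.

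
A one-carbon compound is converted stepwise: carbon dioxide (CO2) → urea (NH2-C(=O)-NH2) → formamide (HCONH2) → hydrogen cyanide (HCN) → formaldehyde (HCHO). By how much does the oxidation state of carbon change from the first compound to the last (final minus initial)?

-4

Carbon oxidation states along the series — carbon dioxide: +4, urea: +4, formamide: +2, hydrogen cyanide: +2, formaldehyde: 0.
Net change = 0 − (+4) = -4.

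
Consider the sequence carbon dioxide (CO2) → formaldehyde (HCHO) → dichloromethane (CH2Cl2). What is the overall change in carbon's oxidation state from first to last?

Carbon oxidation states along the series — carbon dioxide: +4, formaldehyde: 0, dichloromethane: 0.
Net change = 0 − (+4) = -4.

-4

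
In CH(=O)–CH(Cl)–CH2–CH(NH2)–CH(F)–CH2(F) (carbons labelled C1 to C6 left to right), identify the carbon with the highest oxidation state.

C1

Tallying each carbon's bonds:
C1: 1C, 1H, 2O → 0 − 1 + 2 = +1
C2: 2C, 1H, 1Cl → 0 − 1 + 1 = 0
C3: 2C, 2H → 0 − 2 = -2
C4: 2C, 1H, 1N → 0 − 1 + 1 = 0
C5: 2C, 1H, 1F → 0 − 1 + 1 = 0
C6: 1C, 2H, 1F → 0 − 2 + 1 = -1
The most oxidised carbon is C1 at +1.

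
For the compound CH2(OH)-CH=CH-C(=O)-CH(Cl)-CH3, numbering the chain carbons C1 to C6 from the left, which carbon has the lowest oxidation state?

Bonds to more-electronegative neighbours contribute +1 each, bonds to H or metals contribute −1 each, and C–C bonds contribute 0. Tallying each carbon:
C1: 1C, 2H, 1O → 0 − 2 + 1 = -1
C2: 3C, 1H → 0 − 1 = -1
C3: 3C, 1H → 0 − 1 = -1
C4: 2C, 2O → 0 + 2 = +2
C5: 2C, 1H, 1Cl → 0 − 1 + 1 = 0
C6: 1C, 3H → 0 − 3 = -3
The most reduced carbon is C6 at -3.

C6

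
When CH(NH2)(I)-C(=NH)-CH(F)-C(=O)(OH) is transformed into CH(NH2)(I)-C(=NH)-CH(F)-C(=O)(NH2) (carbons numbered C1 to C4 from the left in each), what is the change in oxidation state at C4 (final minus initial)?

0

Before: C4 has 1 bond to C, 3 bonds to O → oxidation state +3.
After: C4 has 1 bond to C, 2 bonds to O, 1 bond to N → oxidation state +3.
Δ = +3 − (+3) = 0, so no net redox change at C4.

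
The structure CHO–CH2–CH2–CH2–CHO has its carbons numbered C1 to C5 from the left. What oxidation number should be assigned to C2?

-2

Each bond to a more electronegative atom (O, N, halogen) counts +1, each bond to a less electronegative atom (H, metal, B, Si) counts −1, and each C–C bond counts 0.
C2 has one bond to C (0), one bond to C (0), one bond to H (-1), one bond to H (-1).
Oxidation state = 0 + 0 − 1 − 1 = -2.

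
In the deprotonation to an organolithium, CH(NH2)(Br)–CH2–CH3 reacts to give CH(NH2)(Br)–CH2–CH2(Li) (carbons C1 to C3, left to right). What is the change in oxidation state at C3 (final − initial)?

Before: C3 has 1 bond to C, 3 bonds to H → oxidation state -3.
After: C3 has 1 bond to C, 2 bonds to H, 1 bond to Li → oxidation state -3.
Δ = -3 − (-3) = 0, so no net redox change at C3.

0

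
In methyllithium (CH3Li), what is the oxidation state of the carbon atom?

Bonds to more-electronegative neighbours contribute +1 each, bonds to H or metals contribute −1 each, and C–C bonds contribute 0.
The carbon has one bond to H (-1), one bond to H (-1), one bond to H (-1), one bond to Li (-1).
Oxidation state = -1 − 1 − 1 − 1 = -4.

-4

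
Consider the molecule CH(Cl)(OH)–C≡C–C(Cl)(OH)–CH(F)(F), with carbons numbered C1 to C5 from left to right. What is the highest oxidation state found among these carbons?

Bonds to more-electronegative neighbours contribute +1 each, bonds to H or metals contribute −1 each, and C–C bonds contribute 0. Tallying each carbon:
C1: 1C, 1H, 1O, 1Cl → 0 − 1 + 1 + 1 = +1
C2: 4C → 0 = 0
C3: 4C → 0 = 0
C4: 2C, 1O, 1Cl → 0 + 1 + 1 = +2
C5: 1C, 1H, 2F → 0 − 1 + 2 = +1
The highest value is +2.

+2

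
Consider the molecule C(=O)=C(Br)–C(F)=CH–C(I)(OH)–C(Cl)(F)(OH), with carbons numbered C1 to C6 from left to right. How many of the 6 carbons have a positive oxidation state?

5

Tallying each carbon's bonds:
C1: 2C, 2O → 0 + 2 = +2
C2: 3C, 1Br → 0 + 1 = +1
C3: 3C, 1F → 0 + 1 = +1
C4: 3C, 1H → 0 − 1 = -1
C5: 2C, 1O, 1I → 0 + 1 + 1 = +2
C6: 1C, 1O, 1F, 1Cl → 0 + 1 + 1 + 1 = +3
5 carbons (C1, C2, C3, C5, C6) meet the condition.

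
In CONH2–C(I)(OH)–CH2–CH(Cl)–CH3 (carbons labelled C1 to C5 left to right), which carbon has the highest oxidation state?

C1

Tallying each carbon's bonds:
C1: 1C, 2O, 1N → 0 + 2 + 1 = +3
C2: 2C, 1O, 1I → 0 + 1 + 1 = +2
C3: 2C, 2H → 0 − 2 = -2
C4: 2C, 1H, 1Cl → 0 − 1 + 1 = 0
C5: 1C, 3H → 0 − 3 = -3
The most oxidised carbon is C1 at +3.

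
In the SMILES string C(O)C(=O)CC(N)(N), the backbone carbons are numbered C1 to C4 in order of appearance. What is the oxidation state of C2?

+2

Assign +1 per bond to O/N/halogen, −1 per bond to H or an electropositive element, and 0 per bond to carbon.
C2 has one bond to C (0), one bond to C (0), a double bond to O (2×+1 = +2).
Oxidation state = 0 + 0 + 2 = +2.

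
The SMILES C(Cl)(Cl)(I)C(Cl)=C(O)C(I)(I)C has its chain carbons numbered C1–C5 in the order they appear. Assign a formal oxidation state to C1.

C1 has one bond to C (0), one bond to Cl (+1), one bond to Cl (+1), one bond to I (+1).
Oxidation state = 0 + 1 + 1 + 1 = +3.

+3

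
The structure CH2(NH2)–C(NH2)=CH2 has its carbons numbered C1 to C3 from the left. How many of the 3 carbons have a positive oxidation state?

Tallying each carbon's bonds:
C1: 1C, 2H, 1N → 0 − 2 + 1 = -1
C2: 3C, 1N → 0 + 1 = +1
C3: 2C, 2H → 0 − 2 = -2
1 carbon (C2) meets the condition.

1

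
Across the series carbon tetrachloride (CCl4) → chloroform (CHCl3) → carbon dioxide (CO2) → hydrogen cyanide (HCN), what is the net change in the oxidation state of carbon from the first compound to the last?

-2

Carbon oxidation states along the series — carbon tetrachloride: +4, chloroform: +2, carbon dioxide: +4, hydrogen cyanide: +2.
Net change = +2 − (+4) = -2.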